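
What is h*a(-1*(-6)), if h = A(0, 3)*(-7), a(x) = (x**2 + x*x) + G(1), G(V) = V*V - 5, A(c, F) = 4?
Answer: -1904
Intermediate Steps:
G(V) = -5 + V**2 (G(V) = V**2 - 5 = -5 + V**2)
a(x) = -4 + 2*x**2 (a(x) = (x**2 + x*x) + (-5 + 1**2) = (x**2 + x**2) + (-5 + 1) = 2*x**2 - 4 = -4 + 2*x**2)
h = -28 (h = 4*(-7) = -28)
h*a(-1*(-6)) = -28*(-4 + 2*(-1*(-6))**2) = -28*(-4 + 2*6**2) = -28*(-4 + 2*36) = -28*(-4 + 72) = -28*68 = -1904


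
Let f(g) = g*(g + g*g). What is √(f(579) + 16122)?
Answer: √194455902 ≈ 13945.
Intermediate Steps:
f(g) = g*(g + g²)
√(f(579) + 16122) = √(579²*(1 + 579) + 16122) = √(335241*580 + 16122) = √(194439780 + 16122) = √194455902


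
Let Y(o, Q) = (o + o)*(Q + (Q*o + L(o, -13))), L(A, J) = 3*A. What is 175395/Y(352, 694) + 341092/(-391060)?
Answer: -1341186633011/1539449924480 ≈ -0.87121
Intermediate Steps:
Y(o, Q) = 2*o*(Q + 3*o + Q*o) (Y(o, Q) = (o + o)*(Q + (Q*o + 3*o)) = (2*o)*(Q + (3*o + Q*o)) = (2*o)*(Q + 3*o + Q*o) = 2*o*(Q + 3*o + Q*o))
175395/Y(352, 694) + 341092/(-391060) = 175395/((2*352*(694 + 3*352 + 694*352))) + 341092/(-391060) = 175395/((2*352*(694 + 1056 + 244288))) + 341092*(-1/391060) = 175395/((2*352*246038)) - 85273/97765 = 175395/173210752 - 85273/97765 = 175395*(1/173210752) - 85273/97765 = 15945/15746432 - 85273/97765 = -1341186633011/1539449924480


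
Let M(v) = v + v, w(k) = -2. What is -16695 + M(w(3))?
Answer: -16699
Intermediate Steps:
M(v) = 2*v
-16695 + M(w(3)) = -16695 + 2*(-2) = -16695 - 4 = -16699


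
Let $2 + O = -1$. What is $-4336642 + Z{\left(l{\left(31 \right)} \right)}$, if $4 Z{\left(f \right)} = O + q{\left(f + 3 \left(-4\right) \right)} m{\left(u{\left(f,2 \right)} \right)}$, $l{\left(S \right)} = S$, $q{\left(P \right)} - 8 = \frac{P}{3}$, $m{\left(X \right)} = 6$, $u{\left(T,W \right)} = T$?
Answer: $- \frac{17346485}{4} \approx -4.3366 \cdot 10^{6}$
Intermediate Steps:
$q{\left(P \right)} = 8 + \frac{P}{3}$
$O = -3$ ($O = -2 - 1 = -3$)
$Z{\left(f \right)} = \frac{21}{4} + \frac{f}{2}$ ($Z{\left(f \right)} = \frac{-3 + \left(8 + \frac{f + 3 \left(-4\right)}{3}\right) 6}{4} = \frac{-3 + \left(8 + \frac{f - 12}{3}\right) 6}{4} = \frac{-3 + \left(8 + \frac{-12 + f}{3}\right) 6}{4} = \frac{-3 + \left(8 + \left(-4 + \frac{f}{3}\right)\right) 6}{4} = \frac{-3 + \left(4 + \frac{f}{3}\right) 6}{4} = \frac{-3 + \left(24 + 2 f\right)}{4} = \frac{21 + 2 f}{4} = \frac{21}{4} + \frac{f}{2}$)
$-4336642 + Z{\left(l{\left(31 \right)} \right)} = -4336642 + \left(\frac{21}{4} + \frac{1}{2} \cdot 31\right) = -4336642 + \left(\frac{21}{4} + \frac{31}{2}\right) = -4336642 + \frac{83}{4} = - \frac{17346485}{4}$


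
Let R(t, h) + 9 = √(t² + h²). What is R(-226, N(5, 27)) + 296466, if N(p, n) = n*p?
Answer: 296457 + √69301 ≈ 2.9672e+5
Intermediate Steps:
R(t, h) = -9 + √(h² + t²) (R(t, h) = -9 + √(t² + h²) = -9 + √(h² + t²))
R(-226, N(5, 27)) + 296466 = (-9 + √((27*5)² + (-226)²)) + 296466 = (-9 + √(135² + 51076)) + 296466 = (-9 + √(18225 + 51076)) + 296466 = (-9 + √69301) + 296466 = 296457 + √69301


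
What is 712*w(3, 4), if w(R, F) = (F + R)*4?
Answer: 19936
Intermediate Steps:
w(R, F) = 4*F + 4*R
712*w(3, 4) = 712*(4*4 + 4*3) = 712*(16 + 12) = 712*28 = 19936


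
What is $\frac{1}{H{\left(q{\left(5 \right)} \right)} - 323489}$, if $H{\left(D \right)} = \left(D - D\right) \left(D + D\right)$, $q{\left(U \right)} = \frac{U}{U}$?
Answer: $- \frac{1}{323489} \approx -3.0913 \cdot 10^{-6}$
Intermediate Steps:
$q{\left(U \right)} = 1$
$H{\left(D \right)} = 0$ ($H{\left(D \right)} = 0 \cdot 2 D = 0$)
$\frac{1}{H{\left(q{\left(5 \right)} \right)} - 323489} = \frac{1}{0 - 323489} = \frac{1}{-323489} = - \frac{1}{323489}$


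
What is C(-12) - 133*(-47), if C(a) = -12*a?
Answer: 6395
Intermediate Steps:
C(-12) - 133*(-47) = -12*(-12) - 133*(-47) = 144 + 6251 = 6395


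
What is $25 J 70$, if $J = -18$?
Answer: $-31500$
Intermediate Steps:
$25 J 70 = 25 \left(-18\right) 70 = \left(-450\right) 70 = -31500$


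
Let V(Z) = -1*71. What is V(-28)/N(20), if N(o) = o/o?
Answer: -71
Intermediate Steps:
V(Z) = -71
N(o) = 1
V(-28)/N(20) = -71/1 = -71*1 = -71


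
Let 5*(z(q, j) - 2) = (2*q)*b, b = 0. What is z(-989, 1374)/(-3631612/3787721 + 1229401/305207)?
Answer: 330296846642/506890654491 ≈ 0.65161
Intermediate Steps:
z(q, j) = 2 (z(q, j) = 2 + ((2*q)*0)/5 = 2 + (1/5)*0 = 2 + 0 = 2)
z(-989, 1374)/(-3631612/3787721 + 1229401/305207) = 2/(-3631612/3787721 + 1229401/305207) = 2/(506890654491/165148423321) = 2*(165148423321/506890654491) = 330296846642/506890654491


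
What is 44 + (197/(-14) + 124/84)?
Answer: 1319/42 ≈ 31.405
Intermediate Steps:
44 + (197/(-14) + 124/84) = 44 + (197*(-1/14) + 124*(1/84)) = 44 + (-197/14 + 31/21) = 44 - 529/42 = 1319/42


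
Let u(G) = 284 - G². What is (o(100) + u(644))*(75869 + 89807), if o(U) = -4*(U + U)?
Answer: -68797290352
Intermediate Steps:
o(U) = -8*U
(o(100) + u(644))*(75869 + 89807) = (-8*100 + (284 - 1*644²))*(75869 + 89807) = (-800 + (284 - 1*414736))*165676 = (-800 + (284 - 414736))*165676 = (-800 - 414452)*165676 = -415252*165676 = -68797290352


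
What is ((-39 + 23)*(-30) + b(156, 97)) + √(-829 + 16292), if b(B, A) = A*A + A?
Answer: 9986 + 47*√7 ≈ 10110.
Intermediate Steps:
b(B, A) = A + A² (b(B, A) = A² + A = A + A²)
((-39 + 23)*(-30) + b(156, 97)) + √(-829 + 16292) = ((-39 + 23)*(-30) + 97*(1 + 97)) + √(-829 + 16292) = (-16*(-30) + 97*98) + √15463 = (480 + 9506) + 47*√7 = 9986 + 47*√7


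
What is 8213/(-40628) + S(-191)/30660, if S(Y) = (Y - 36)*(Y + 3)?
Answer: 52929641/44487660 ≈ 1.1898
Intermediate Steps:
S(Y) = (-36 + Y)*(3 + Y)
8213/(-40628) + S(-191)/30660 = 8213/(-40628) + (-108 + (-191)² - 33*(-191))/30660 = 8213*(-1/40628) + (-108 + 36481 + 6303)*(1/30660) = -8213/40628 + 42676*(1/30660) = -8213/40628 + 10669/7665 = 52929641/44487660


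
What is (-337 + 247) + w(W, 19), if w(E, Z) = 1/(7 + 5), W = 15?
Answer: -1079/12 ≈ -89.917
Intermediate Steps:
w(E, Z) = 1/12
(-337 + 247) + w(W, 19) = (-337 + 247) + 1/12 = -90 + 1/12 = -1079/12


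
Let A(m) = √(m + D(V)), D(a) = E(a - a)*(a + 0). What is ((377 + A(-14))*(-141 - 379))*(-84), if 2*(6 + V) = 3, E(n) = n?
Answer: 16467360 + 43680*I*√14 ≈ 1.6467e+7 + 1.6344e+5*I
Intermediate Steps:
V = -9/2 (V = -6 + (½)*3 = -6 + 3/2 = -9/2 ≈ -4.5000)
D(a) = 0 (D(a) = (a - a)*(a + 0) = 0*a = 0)
A(m) = √m (A(m) = √(m + 0) = √m)
((377 + A(-14))*(-141 - 379))*(-84) = ((377 + √(-14))*(-141 - 379))*(-84) = ((377 + I*√14)*(-520))*(-84) = (-196040 - 520*I*√14)*(-84) = 16467360 + 43680*I*√14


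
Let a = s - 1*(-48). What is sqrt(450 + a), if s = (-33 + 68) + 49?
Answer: sqrt(582) ≈ 24.125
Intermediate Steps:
s = 84 (s = 35 + 49 = 84)
a = 132 (a = 84 - 1*(-48) = 84 + 48 = 132)
sqrt(450 + a) = sqrt(450 + 132) = sqrt(582)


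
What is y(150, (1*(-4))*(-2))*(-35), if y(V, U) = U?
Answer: -280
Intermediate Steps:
y(150, (1*(-4))*(-2))*(-35) = ((1*(-4))*(-2))*(-35) = -4*(-2)*(-35) = 8*(-35) = -280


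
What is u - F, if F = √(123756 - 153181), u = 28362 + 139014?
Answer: 167376 - 5*I*√1177 ≈ 1.6738e+5 - 171.54*I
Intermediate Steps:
u = 167376
F = 5*I*√1177 (F = √(-29425) = 5*I*√1177 ≈ 171.54*I)
u - F = 167376 - 5*I*√1177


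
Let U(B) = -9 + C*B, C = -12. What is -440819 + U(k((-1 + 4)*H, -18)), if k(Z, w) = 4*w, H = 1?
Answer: -439964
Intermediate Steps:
U(B) = -9 - 12*B
-440819 + U(k((-1 + 4)*H, -18)) = -440819 + (-9 - 48*(-18)) = -440819 + (-9 - 12*(-72)) = -440819 + (-9 + 864) = -440819 + 855 = -439964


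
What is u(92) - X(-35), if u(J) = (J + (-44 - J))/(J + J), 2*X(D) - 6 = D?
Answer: 328/23 ≈ 14.261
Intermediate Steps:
X(D) = 3 + D/2
u(J) = -22/J (u(J) = -44*1/(2*J) = -22/J)
u(92) - X(-35) = -22/92 - (3 + (½)*(-35)) = -22*1/92 - (3 - 35/2) = -11/46 - 1*(-29/2) = -11/46 + 29/2 = 328/23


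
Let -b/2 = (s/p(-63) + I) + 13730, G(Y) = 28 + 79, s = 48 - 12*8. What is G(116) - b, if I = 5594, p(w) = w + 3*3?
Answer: 348811/9 ≈ 38757.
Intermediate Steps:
p(w) = 9 + w (p(w) = w + 9 = 9 + w)
s = -48 (s = 48 - 96 = -48)
G(Y) = 107
b = -347848/9 (b = -2*((-48/(9 - 63) + 5594) + 13730) = -2*((-48/(-54) + 5594) + 13730) = -2*((-48*(-1/54) + 5594) + 13730) = -2*((8/9 + 5594) + 13730) = -2*(50354/9 + 13730) = -2*173924/9 = -347848/9 ≈ -38650.)
G(116) - b = 107 - 1*(-347848/9) = 107 + 347848/9 = 348811/9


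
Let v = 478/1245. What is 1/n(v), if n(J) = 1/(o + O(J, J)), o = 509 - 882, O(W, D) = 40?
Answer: -333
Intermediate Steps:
o = -373
v = 478/1245 (v = 478*(1/1245) = 478/1245 ≈ 0.38394)
n(J) = -1/333 (n(J) = 1/(-373 + 40) = 1/(-333) = -1/333)
1/n(v) = 1/(-1/333) = -333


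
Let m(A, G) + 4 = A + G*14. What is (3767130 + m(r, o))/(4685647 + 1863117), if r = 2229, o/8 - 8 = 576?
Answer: 3834763/6548764 ≈ 0.58557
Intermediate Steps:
o = 4672 (o = 64 + 8*576 = 64 + 4608 = 4672)
m(A, G) = -4 + A + 14*G (m(A, G) = -4 + (A + G*14) = -4 + (A + 14*G) = -4 + A + 14*G)
(3767130 + m(r, o))/(4685647 + 1863117) = (3767130 + (-4 + 2229 + 14*4672))/(4685647 + 1863117) = (3767130 + (-4 + 2229 + 65408))/6548764 = (3767130 + 67633)*(1/6548764) = 3834763*(1/6548764) = 3834763/6548764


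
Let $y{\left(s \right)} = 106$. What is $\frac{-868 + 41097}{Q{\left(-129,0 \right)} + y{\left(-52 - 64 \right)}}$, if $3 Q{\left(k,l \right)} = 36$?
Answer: $\frac{40229}{118} \approx 340.92$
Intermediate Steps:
$Q{\left(k,l \right)} = 12$ ($Q{\left(k,l \right)} = \frac{1}{3} \cdot 36 = 12$)
$\frac{-868 + 41097}{Q{\left(-129,0 \right)} + y{\left(-52 - 64 \right)}} = \frac{-868 + 41097}{12 + 106} = \frac{40229}{118}$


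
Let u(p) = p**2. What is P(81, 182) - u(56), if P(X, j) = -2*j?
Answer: -3500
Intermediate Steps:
P(81, 182) - u(56) = -2*182 - 1*56**2 = -364 - 1*3136 = -364 - 3136 = -3500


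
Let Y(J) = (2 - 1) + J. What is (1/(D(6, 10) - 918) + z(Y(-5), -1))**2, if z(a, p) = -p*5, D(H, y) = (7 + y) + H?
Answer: 20016676/801025 ≈ 24.989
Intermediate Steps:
D(H, y) = 7 + H + y
Y(J) = 1 + J
z(a, p) = -5*p
(1/(D(6, 10) - 918) + z(Y(-5), -1))**2 = (1/((7 + 6 + 10) - 918) - 5*(-1))**2 = (1/(23 - 918) + 5)**2 = (1/(-895) + 5)**2 = (-1/895 + 5)**2 = (4474/895)**2 = 20016676/801025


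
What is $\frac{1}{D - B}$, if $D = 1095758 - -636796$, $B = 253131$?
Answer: $\frac{1}{1479423} \approx 6.7594 \cdot 10^{-7}$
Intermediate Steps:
$D = 1732554$ ($D = 1095758 + 636796 = 1732554$)
$\frac{1}{D - B} = \frac{1}{1732554 - 253131} = \frac{1}{1479423}$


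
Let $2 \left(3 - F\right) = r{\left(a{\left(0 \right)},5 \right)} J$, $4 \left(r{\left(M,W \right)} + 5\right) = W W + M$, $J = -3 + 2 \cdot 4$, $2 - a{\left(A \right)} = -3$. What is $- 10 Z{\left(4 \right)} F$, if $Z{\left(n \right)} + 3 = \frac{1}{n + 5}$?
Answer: $- \frac{845}{9} \approx -93.889$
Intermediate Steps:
$a{\left(A \right)} = 5$ ($a{\left(A \right)} = 2 - -3 = 2 + 3 = 5$)
$Z{\left(n \right)} = -3 + \frac{1}{5 + n}$ ($Z{\left(n \right)} = -3 + \frac{1}{n + 5} = -3 + \frac{1}{5 + n}$)
$J = 5$ ($J = -3 + 8 = 5$)
$r{\left(M,W \right)} = -5 + \frac{M}{4} + \frac{W^{2}}{4}$ ($r{\left(M,W \right)} = -5 + \frac{W W + M}{4} = -5 + \frac{W^{2} + M}{4} = -5 + \frac{M + W^{2}}{4} = -5 + \left(\frac{M}{4} + \frac{W^{2}}{4}\right) = -5 + \frac{M}{4} + \frac{W^{2}}{4}$)
$F = - \frac{13}{4}$ ($F = 3 - \frac{\left(-5 + \frac{1}{4} \cdot 5 + \frac{5^{2}}{4}\right) 5}{2} = 3 - \frac{\left(-5 + \frac{5}{4} + \frac{1}{4} \cdot 25\right) 5}{2} = 3 - \frac{\left(-5 + \frac{5}{4} + \frac{25}{4}\right) 5}{2} = 3 - \frac{\frac{5}{2} \cdot 5}{2} = 3 - \frac{25}{4} = - \frac{13}{4} \approx -3.25$)
$- 10 Z{\left(4 \right)} F = - 10 \frac{-14 - 12}{5 + 4} \left(- \frac{13}{4}\right) = - 10 \frac{-14 - 12}{9} \left(- \frac{13}{4}\right) = - 10 \cdot \frac{1}{9} \left(-26\right) \left(- \frac{13}{4}\right) = \left(-10\right) \left(- \frac{26}{9}\right) \left(- \frac{13}{4}\right) = \frac{260}{9} \left(- \frac{13}{4}\right) = - \frac{845}{9}$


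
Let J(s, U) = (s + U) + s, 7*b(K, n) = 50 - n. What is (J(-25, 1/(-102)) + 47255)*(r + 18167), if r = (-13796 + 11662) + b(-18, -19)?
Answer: 270357140350/357 ≈ 7.5730e+8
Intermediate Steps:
b(K, n) = 50/7 - n/7 (b(K, n) = (50 - n)/7 = 50/7 - n/7)
r = -14869/7 (r = (-13796 + 11662) + (50/7 - ⅐*(-19)) = -2134 + (50/7 + 19/7) = -2134 + 69/7 = -14869/7 ≈ -2124.1)
J(s, U) = U + 2*s (J(s, U) = (U + s) + s = U + 2*s)
(J(-25, 1/(-102)) + 47255)*(r + 18167) = ((1/(-102) + 2*(-25)) + 47255)*(-14869/7 + 18167) = ((-1/102 - 50) + 47255)*(112300/7) = (-5101/102 + 47255)*(112300/7) = (4814909/102)*(112300/7) = 270357140350/357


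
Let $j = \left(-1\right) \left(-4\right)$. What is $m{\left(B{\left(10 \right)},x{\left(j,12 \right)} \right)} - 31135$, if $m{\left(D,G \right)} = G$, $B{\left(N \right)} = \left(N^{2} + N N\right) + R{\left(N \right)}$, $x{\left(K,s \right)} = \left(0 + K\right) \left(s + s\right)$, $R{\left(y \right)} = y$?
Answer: $-31039$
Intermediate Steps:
$j = 4$
$x{\left(K,s \right)} = 2 K s$ ($x{\left(K,s \right)} = K 2 s = 2 K s$)
$B{\left(N \right)} = N + 2 N^{2}$ ($B{\left(N \right)} = \left(N^{2} + N N\right) + N = \left(N^{2} + N^{2}\right) + N = 2 N^{2} + N = N + 2 N^{2}$)
$m{\left(B{\left(10 \right)},x{\left(j,12 \right)} \right)} - 31135 = 2 \cdot 4 \cdot 12 - 31135 = 96 - 31135 = -31039$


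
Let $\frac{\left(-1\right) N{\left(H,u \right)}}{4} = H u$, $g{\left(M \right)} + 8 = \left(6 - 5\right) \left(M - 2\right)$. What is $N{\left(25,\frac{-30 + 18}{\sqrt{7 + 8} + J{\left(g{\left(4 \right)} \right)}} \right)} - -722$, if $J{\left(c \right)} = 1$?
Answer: $\frac{4454}{7} + \frac{600 \sqrt{15}}{7} \approx 968.26$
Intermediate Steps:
$g{\left(M \right)} = -10 + M$ ($g{\left(M \right)} = -8 + \left(6 - 5\right) \left(M - 2\right) = -8 + 1 \left(-2 + M\right) = -8 + \left(-2 + M\right) = -10 + M$)
$N{\left(H,u \right)} = - 4 H u$
$N{\left(25,\frac{-30 + 18}{\sqrt{7 + 8} + J{\left(g{\left(4 \right)} \right)}} \right)} - -722 = \left(-4\right) 25 \frac{-30 + 18}{\sqrt{7 + 8} + 1} - -722 = \left(-4\right) 25 \left(- \frac{12}{\sqrt{15} + 1}\right) + 722 = \left(-4\right) 25 \left(- \frac{12}{1 + \sqrt{15}}\right) + 722 = \frac{1200}{1 + \sqrt{15}} + 722 = 722 + \frac{1200}{1 + \sqrt{15}}$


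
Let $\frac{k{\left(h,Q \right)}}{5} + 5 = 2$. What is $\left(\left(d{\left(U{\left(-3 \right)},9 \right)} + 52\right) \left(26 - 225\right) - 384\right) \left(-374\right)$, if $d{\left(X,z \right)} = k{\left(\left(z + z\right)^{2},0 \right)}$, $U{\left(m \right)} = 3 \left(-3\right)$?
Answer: $2897378$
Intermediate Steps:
$U{\left(m \right)} = -9$
$k{\left(h,Q \right)} = -15$ ($k{\left(h,Q \right)} = -25 + 5 \cdot 2 = -25 + 10 = -15$)
$d{\left(X,z \right)} = -15$
$\left(\left(d{\left(U{\left(-3 \right)},9 \right)} + 52\right) \left(26 - 225\right) - 384\right) \left(-374\right) = \left(\left(-15 + 52\right) \left(26 - 225\right) - 384\right) \left(-374\right) = \left(37 \left(-199\right) - 384\right) \left(-374\right) = \left(-7363 - 384\right) \left(-374\right) = \left(-7747\right) \left(-374\right) = 2897378$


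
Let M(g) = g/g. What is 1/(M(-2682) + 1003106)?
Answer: 1/1003107 ≈ 9.9690e-7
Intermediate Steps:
M(g) = 1
1/(M(-2682) + 1003106) = 1/(1 + 1003106) = 1/1003107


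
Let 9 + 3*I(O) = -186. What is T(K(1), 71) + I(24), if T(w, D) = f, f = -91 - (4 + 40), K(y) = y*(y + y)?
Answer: -200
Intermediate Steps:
I(O) = -65 (I(O) = -3 + (1/3)*(-186) = -3 - 62 = -65)
K(y) = 2*y**2 (K(y) = y*(2*y) = 2*y**2)
f = -135 (f = -91 - 1*44 = -91 - 44 = -135)
T(w, D) = -135
T(K(1), 71) + I(24) = -135 - 65 = -200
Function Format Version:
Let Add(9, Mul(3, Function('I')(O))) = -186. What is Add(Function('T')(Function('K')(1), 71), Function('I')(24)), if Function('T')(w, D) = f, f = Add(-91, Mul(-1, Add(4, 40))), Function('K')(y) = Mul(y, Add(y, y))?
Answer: -200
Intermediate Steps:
Function('I')(O) = -65 (Function('I')(O) = Add(-3, Mul(Rational(1, 3), -186)) = Add(-3, -62) = -65)
Function('K')(y) = Mul(2, Pow(y, 2)) (Function('K')(y) = Mul(y, Mul(2, y)) = Mul(2, Pow(y, 2)))
f = -135 (f = Add(-91, Mul(-1, 44)) = Add(-91, -44) = -135)
Function('T')(w, D) = -135
Add(Function('T')(Function('K')(1), 71), Function('I')(24)) = Add(-135, -65) = -200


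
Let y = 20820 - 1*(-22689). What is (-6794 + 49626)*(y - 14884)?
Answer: 1226066000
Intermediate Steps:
y = 43509 (y = 20820 + 22689 = 43509)
(-6794 + 49626)*(y - 14884) = (-6794 + 49626)*(43509 - 14884) = 42832*28625 = 1226066000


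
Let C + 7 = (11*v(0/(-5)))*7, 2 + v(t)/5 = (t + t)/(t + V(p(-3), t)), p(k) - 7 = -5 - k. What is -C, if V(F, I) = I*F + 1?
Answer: 777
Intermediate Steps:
p(k) = 2 - k (p(k) = 7 + (-5 - k) = 2 - k)
V(F, I) = 1 + F*I (V(F, I) = F*I + 1 = 1 + F*I)
v(t) = -10 + 10*t/(1 + 6*t) (v(t) = -10 + 5*((t + t)/(t + (1 + (2 - 1*(-3))*t))) = -10 + 5*((2*t)/(t + (1 + (2 + 3)*t))) = -10 + 5*((2*t)/(t + (1 + 5*t))) = -10 + 5*((2*t)/(1 + 6*t)) = -10 + 5*(2*t/(1 + 6*t)) = -10 + 10*t/(1 + 6*t))
C = -777 (C = -7 + (11*(10*(-1 - 0/(-5))/(1 + 6*(0/(-5)))))*7 = -7 + (11*(10*(-1 - 0*(-1)/5)/(1 + 6*(0*(-1/5)))))*7 = -7 + (11*(10*(-1 - 5*0)/(1 + 6*0)))*7 = -7 + (11*(10*(-1 + 0)/(1 + 0)))*7 = -7 + (11*(10*(-1)/1))*7 = -7 + (11*(10*1*(-1)))*7 = -7 + (11*(-10))*7 = -7 - 110*7 = -7 - 770 = -777)
-C = -1*(-777) = 777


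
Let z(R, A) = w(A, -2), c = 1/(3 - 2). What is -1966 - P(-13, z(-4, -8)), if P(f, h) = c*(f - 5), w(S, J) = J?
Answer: -1948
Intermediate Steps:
c = 1 (c = 1/1 = 1)
z(R, A) = -2
P(f, h) = -5 + f (P(f, h) = 1*(f - 5) = 1*(-5 + f) = -5 + f)
-1966 - P(-13, z(-4, -8)) = -1966 - (-5 - 13) = -1966 - 1*(-18) = -1966 + 18 = -1948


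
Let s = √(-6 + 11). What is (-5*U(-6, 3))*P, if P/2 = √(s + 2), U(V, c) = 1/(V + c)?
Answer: 10*√(2 + √5)/3 ≈ 6.8606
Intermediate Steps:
s = √5 ≈ 2.2361
P = 2*√(2 + √5) (P = 2*√(√5 + 2) = 2*√(2 + √5) ≈ 4.1163)
(-5*U(-6, 3))*P = (-5/(-6 + 3))*(2*√(2 + √5)) = (-5/(-3))*(2*√(2 + √5)) = (-5*(-⅓))*(2*√(2 + √5)) = 5*(2*√(2 + √5))/3 = 10*√(2 + √5)/3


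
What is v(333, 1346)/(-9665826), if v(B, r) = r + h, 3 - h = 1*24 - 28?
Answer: -451/3221942 ≈ -0.00013998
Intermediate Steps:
h = 7 (h = 3 - (1*24 - 28) = 3 - (24 - 28) = 3 - 1*(-4) = 3 + 4 = 7)
v(B, r) = 7 + r (v(B, r) = r + 7 = 7 + r)
v(333, 1346)/(-9665826) = (7 + 1346)/(-9665826) = 1353*(-1/9665826) = -451/3221942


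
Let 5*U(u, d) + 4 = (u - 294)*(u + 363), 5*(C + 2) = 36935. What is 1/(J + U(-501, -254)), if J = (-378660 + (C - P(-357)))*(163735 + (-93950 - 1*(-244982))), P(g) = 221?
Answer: -5/584673297454 ≈ -8.5518e-12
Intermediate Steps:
C = 7385 (C = -2 + (1/5)*36935 = -2 + 7387 = 7385)
U(u, d) = -4/5 + (-294 + u)*(363 + u)/5 (U(u, d) = -4/5 + ((u - 294)*(u + 363))/5 = -4/5 + ((-294 + u)*(363 + u))/5 = -4/5 + (-294 + u)*(363 + u)/5)
J = -116934681432 (J = (-378660 + (7385 - 1*221))*(163735 + (-93950 - 1*(-244982))) = (-378660 + (7385 - 221))*(163735 + (-93950 + 244982)) = (-378660 + 7164)*(163735 + 151032) = -371496*314767 = -116934681432)
1/(J + U(-501, -254)) = 1/(-116934681432 + (-106726/5 + (1/5)*(-501)**2 + (69/5)*(-501))) = 1/(-116934681432 + (-106726/5 + (1/5)*251001 - 34569/5)) = 1/(-116934681432 + (-106726/5 + 251001/5 - 34569/5)) = 1/(-116934681432 + 109706/5) = 1/(-584673297454/5) = -5/584673297454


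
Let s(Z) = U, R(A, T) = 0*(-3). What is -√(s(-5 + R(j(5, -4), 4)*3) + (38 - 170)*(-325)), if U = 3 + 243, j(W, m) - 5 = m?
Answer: -3*√4794 ≈ -207.72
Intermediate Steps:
j(W, m) = 5 + m
R(A, T) = 0
U = 246
s(Z) = 246
-√(s(-5 + R(j(5, -4), 4)*3) + (38 - 170)*(-325)) = -√(246 + (38 - 170)*(-325)) = -√(246 - 132*(-325)) = -√(246 + 42900) = -√43146 = -3*√4794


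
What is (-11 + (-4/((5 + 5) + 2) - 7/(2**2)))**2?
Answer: 24649/144 ≈ 171.17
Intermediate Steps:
(-11 + (-4/((5 + 5) + 2) - 7/(2**2)))**2 = (-11 + (-4/(10 + 2) - 7/4))**2 = (-11 + (-4/12 - 7*1/4))**2 = (-11 + (-4*1/12 - 7/4))**2 = (-11 + (-1/3 - 7/4))**2 = (-11 - 25/12)**2 = (-157/12)**2 = 24649/144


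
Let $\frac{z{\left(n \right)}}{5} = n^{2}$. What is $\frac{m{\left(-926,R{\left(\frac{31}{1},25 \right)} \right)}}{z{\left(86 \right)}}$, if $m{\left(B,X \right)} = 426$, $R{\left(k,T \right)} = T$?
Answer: $\frac{213}{18490} \approx 0.01152$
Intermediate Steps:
$z{\left(n \right)} = 5 n^{2}$
$\frac{m{\left(-926,R{\left(\frac{31}{1},25 \right)} \right)}}{z{\left(86 \right)}} = \frac{426}{5 \cdot 86^{2}} = \frac{426}{5 \cdot 7396} = \frac{426}{36980} = 426 \cdot \frac{1}{36980} = \frac{213}{18490}$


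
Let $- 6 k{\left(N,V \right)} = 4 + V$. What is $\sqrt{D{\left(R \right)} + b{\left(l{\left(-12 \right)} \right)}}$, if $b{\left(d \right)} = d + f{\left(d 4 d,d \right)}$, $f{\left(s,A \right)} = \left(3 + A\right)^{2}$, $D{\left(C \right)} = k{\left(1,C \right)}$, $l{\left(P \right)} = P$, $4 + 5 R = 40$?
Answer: $\frac{\sqrt{15105}}{15} \approx 8.1935$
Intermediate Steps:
$R = \frac{36}{5}$ ($R = - \frac{4}{5} + \frac{1}{5} \cdot 40 = - \frac{4}{5} + 8 = \frac{36}{5} \approx 7.2$)
$k{\left(N,V \right)} = - \frac{2}{3} - \frac{V}{6}$ ($k{\left(N,V \right)} = - \frac{4 + V}{6} = - \frac{2}{3} - \frac{V}{6}$)
$D{\left(C \right)} = - \frac{2}{3} - \frac{C}{6}$
$b{\left(d \right)} = d + \left(3 + d\right)^{2}$
$\sqrt{D{\left(R \right)} + b{\left(l{\left(-12 \right)} \right)}} = \sqrt{\left(- \frac{2}{3} - \frac{6}{5}\right) - \left(12 - \left(3 - 12\right)^{2}\right)} = \sqrt{\left(- \frac{2}{3} - \frac{6}{5}\right) - \left(12 - \left(-9\right)^{2}\right)} = \sqrt{- \frac{28}{15} + \left(-12 + 81\right)} = \sqrt{- \frac{28}{15} + 69} = \sqrt{\frac{1007}{15}} = \frac{\sqrt{15105}}{15}$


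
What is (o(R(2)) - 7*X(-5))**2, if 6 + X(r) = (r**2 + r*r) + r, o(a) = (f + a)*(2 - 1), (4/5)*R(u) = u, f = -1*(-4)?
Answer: 284089/4 ≈ 71022.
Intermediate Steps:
f = 4
R(u) = 5*u/4
o(a) = 4 + a (o(a) = (4 + a)*(2 - 1) = (4 + a)*1 = 4 + a)
X(r) = -6 + r + 2*r**2 (X(r) = -6 + ((r**2 + r*r) + r) = -6 + ((r**2 + r**2) + r) = -6 + (2*r**2 + r) = -6 + (r + 2*r**2) = -6 + r + 2*r**2)
(o(R(2)) - 7*X(-5))**2 = ((4 + (5/4)*2) - 7*(-6 - 5 + 2*(-5)**2))**2 = ((4 + 5/2) - 7*(-6 - 5 + 2*25))**2 = (13/2 - 7*(-6 - 5 + 50))**2 = (13/2 - 7*39)**2 = (13/2 - 273)**2 = (-533/2)**2 = 284089/4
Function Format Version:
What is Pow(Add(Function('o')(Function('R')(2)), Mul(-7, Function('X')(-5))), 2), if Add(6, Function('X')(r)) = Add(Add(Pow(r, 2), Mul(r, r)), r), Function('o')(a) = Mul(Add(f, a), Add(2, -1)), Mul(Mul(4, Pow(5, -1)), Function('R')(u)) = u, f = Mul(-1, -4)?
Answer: Rational(284089, 4) ≈ 71022.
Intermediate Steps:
f = 4
Function('R')(u) = Mul(Rational(5, 4), u)
Function('o')(a) = Add(4, a) (Function('o')(a) = Mul(Add(4, a), Add(2, -1)) = Mul(Add(4, a), 1) = Add(4, a))
Function('X')(r) = Add(-6, r, Mul(2, Pow(r, 2))) (Function('X')(r) = Add(-6, Add(Add(Pow(r, 2), Mul(r, r)), r)) = Add(-6, Add(Add(Pow(r, 2), Pow(r, 2)), r)) = Add(-6, Add(Mul(2, Pow(r, 2)), r)) = Add(-6, Add(r, Mul(2, Pow(r, 2)))) = Add(-6, r, Mul(2, Pow(r, 2))))
Pow(Add(Function('o')(Function('R')(2)), Mul(-7, Function('X')(-5))), 2) = Pow(Add(Add(4, Mul(Rational(5, 4), 2)), Mul(-7, Add(-6, -5, Mul(2, Pow(-5, 2))))), 2) = Pow(Add(Add(4, Rational(5, 2)), Mul(-7, Add(-6, -5, Mul(2, 25)))), 2) = Pow(Add(Rational(13, 2), Mul(-7, Add(-6, -5, 50))), 2) = Pow(Add(Rational(13, 2), Mul(-7, 39)), 2) = Pow(Add(Rational(13, 2), -273), 2) = Pow(Rational(-533, 2), 2) = Rational(284089, 4)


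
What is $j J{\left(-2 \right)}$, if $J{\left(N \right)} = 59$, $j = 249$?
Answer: $14691$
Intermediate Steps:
$j J{\left(-2 \right)} = 249 \cdot 59 = 14691$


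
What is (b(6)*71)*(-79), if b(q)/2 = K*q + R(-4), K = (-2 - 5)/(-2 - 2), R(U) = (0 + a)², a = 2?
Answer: -162661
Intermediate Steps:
R(U) = 4 (R(U) = (0 + 2)² = 2² = 4)
K = 7/4 (K = -7/(-4) = -7*(-¼) = 7/4 ≈ 1.7500)
b(q) = 8 + 7*q/2 (b(q) = 2*(7*q/4 + 4) = 2*(4 + 7*q/4) = 8 + 7*q/2)
(b(6)*71)*(-79) = ((8 + (7/2)*6)*71)*(-79) = ((8 + 21)*71)*(-79) = (29*71)*(-79) = 2059*(-79) = -162661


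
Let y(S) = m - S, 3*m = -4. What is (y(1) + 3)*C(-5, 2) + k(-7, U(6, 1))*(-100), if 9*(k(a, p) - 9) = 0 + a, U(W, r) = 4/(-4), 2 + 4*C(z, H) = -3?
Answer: -14815/18 ≈ -823.06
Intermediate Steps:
m = -4/3 (m = (⅓)*(-4) = -4/3 ≈ -1.3333)
C(z, H) = -5/4 (C(z, H) = -½ + (¼)*(-3) = -½ - ¾ = -5/4)
y(S) = -4/3 - S
U(W, r) = -1 (U(W, r) = 4*(-¼) = -1)
k(a, p) = 9 + a/9 (k(a, p) = 9 + (0 + a)/9 = 9 + a/9)
(y(1) + 3)*C(-5, 2) + k(-7, U(6, 1))*(-100) = ((-4/3 - 1*1) + 3)*(-5/4) + (9 + (⅑)*(-7))*(-100) = ((-4/3 - 1) + 3)*(-5/4) + (9 - 7/9)*(-100) = (-7/3 + 3)*(-5/4) + (74/9)*(-100) = (⅔)*(-5/4) - 7400/9 = -⅚ - 7400/9 = -14815/18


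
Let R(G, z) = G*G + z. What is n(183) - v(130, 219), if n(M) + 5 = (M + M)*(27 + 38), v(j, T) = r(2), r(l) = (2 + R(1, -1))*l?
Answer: 23781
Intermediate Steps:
R(G, z) = z + G² (R(G, z) = G² + z = z + G²)
r(l) = 2*l (r(l) = (2 + (-1 + 1²))*l = (2 + (-1 + 1))*l = (2 + 0)*l = 2*l)
v(j, T) = 4 (v(j, T) = 2*2 = 4)
n(M) = -5 + 130*M (n(M) = -5 + (M + M)*(27 + 38) = -5 + (2*M)*65 = -5 + 130*M)
n(183) - v(130, 219) = (-5 + 130*183) - 1*4 = (-5 + 23790) - 4 = 23785 - 4 = 23781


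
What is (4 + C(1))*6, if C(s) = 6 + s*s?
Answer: 66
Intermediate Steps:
C(s) = 6 + s**2
(4 + C(1))*6 = (4 + (6 + 1**2))*6 = (4 + (6 + 1))*6 = (4 + 7)*6 = 11*6 = 66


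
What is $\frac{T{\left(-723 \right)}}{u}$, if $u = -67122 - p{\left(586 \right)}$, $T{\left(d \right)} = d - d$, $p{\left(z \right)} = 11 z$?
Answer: $0$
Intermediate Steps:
$T{\left(d \right)} = 0$
$u = -73568$ ($u = -67122 - 11 \cdot 586 = -67122 - 6446 = -73568$)
$\frac{T{\left(-723 \right)}}{u} = \frac{0}{-73568} = 0 \left(- \frac{1}{73568}\right) = 0$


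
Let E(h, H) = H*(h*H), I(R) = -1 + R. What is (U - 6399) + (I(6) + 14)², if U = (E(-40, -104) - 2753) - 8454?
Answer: -449885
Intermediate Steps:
E(h, H) = h*H² (E(h, H) = H*(H*h) = h*H²)
U = -443847 (U = (-40*(-104)² - 2753) - 8454 = (-40*10816 - 2753) - 8454 = (-432640 - 2753) - 8454 = -435393 - 8454 = -443847)
(U - 6399) + (I(6) + 14)² = (-443847 - 6399) + ((-1 + 6) + 14)² = -450246 + (5 + 14)² = -450246 + 19² = -450246 + 361 = -449885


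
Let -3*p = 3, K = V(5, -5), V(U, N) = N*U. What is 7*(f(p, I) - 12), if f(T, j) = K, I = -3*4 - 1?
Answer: -259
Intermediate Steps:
K = -25 (K = -5*5 = -25)
I = -13 (I = -12 - 1 = -13)
p = -1 (p = -1/3*3 = -1)
f(T, j) = -25
7*(f(p, I) - 12) = 7*(-25 - 12) = 7*(-37) = -259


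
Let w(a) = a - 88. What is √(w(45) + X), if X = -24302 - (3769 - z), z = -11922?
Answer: 2*I*√10009 ≈ 200.09*I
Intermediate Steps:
w(a) = -88 + a
X = -39993 (X = -24302 - (3769 - 1*(-11922)) = -24302 - (3769 + 11922) = -24302 - 1*15691 = -24302 - 15691 = -39993)
√(w(45) + X) = √((-88 + 45) - 39993) = √(-43 - 39993) = √(-40036) = 2*I*√10009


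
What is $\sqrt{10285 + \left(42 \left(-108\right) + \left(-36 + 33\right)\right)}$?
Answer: $13 \sqrt{34} \approx 75.802$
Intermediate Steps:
$\sqrt{10285 + \left(42 \left(-108\right) + \left(-36 + 33\right)\right)} = \sqrt{10285 - 4539} = \sqrt{5746} = 13 \sqrt{34}$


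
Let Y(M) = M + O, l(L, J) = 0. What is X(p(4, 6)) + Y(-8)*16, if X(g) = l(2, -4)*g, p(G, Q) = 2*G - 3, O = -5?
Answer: -208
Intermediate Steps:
Y(M) = -5 + M (Y(M) = M - 5 = -5 + M)
p(G, Q) = -3 + 2*G
X(g) = 0 (X(g) = 0*g = 0)
X(p(4, 6)) + Y(-8)*16 = 0 + (-5 - 8)*16 = 0 - 13*16 = 0 - 208 = -208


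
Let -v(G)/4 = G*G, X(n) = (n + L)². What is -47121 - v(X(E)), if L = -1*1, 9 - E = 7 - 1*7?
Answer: -30737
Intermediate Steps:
E = 9 (E = 9 - (7 - 1*7) = 9 - (7 - 7) = 9 - 1*0 = 9 + 0 = 9)
L = -1
X(n) = (-1 + n)² (X(n) = (n - 1)² = (-1 + n)²)
v(G) = -4*G² (v(G) = -4*G*G = -4*G²)
-47121 - v(X(E)) = -47121 - (-4)*((-1 + 9)²)² = -47121 - (-4)*(8²)² = -47121 - (-4)*64² = -47121 - (-4)*4096 = -47121 - 1*(-16384) = -47121 + 16384 = -30737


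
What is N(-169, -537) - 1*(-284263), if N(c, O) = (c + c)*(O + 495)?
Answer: 298459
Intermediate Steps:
N(c, O) = 2*c*(495 + O) (N(c, O) = (2*c)*(495 + O) = 2*c*(495 + O))
N(-169, -537) - 1*(-284263) = 2*(-169)*(495 - 537) - 1*(-284263) = 2*(-169)*(-42) + 284263 = 14196 + 284263 = 298459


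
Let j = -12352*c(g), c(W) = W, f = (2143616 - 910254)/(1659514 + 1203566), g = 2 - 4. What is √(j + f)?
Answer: √1406304369142365/238590 ≈ 157.18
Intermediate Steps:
g = -2
f = 616681/1431540 (f = 1233362/2863080 = 1233362*(1/2863080) = 616681/1431540 ≈ 0.43078)
j = 24704 (j = -12352*(-2) = 24704)
√(j + f) = √(24704 + 616681/1431540) = √(35365380841/1431540) = √1406304369142365/238590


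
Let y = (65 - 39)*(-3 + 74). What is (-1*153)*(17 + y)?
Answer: -285039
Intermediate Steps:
y = 1846 (y = 26*71 = 1846)
(-1*153)*(17 + y) = (-1*153)*(17 + 1846) = -153*1863 = -285039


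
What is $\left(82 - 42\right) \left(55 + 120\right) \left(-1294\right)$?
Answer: $-9058000$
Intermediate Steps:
$\left(82 - 42\right) \left(55 + 120\right) \left(-1294\right) = 40 \cdot 175 \left(-1294\right) = 7000 \left(-1294\right) = -9058000$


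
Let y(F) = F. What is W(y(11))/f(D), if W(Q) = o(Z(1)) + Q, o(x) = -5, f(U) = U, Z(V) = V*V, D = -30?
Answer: -1/5 ≈ -0.20000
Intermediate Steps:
Z(V) = V**2
W(Q) = -5 + Q
W(y(11))/f(D) = (-5 + 11)/(-30) = 6*(-1/30) = -1/5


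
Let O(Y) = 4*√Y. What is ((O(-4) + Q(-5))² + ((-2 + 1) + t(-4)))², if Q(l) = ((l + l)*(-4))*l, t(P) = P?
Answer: 1584244761 - 255558400*I ≈ 1.5842e+9 - 2.5556e+8*I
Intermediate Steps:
Q(l) = -8*l² (Q(l) = ((2*l)*(-4))*l = (-8*l)*l = -8*l²)
((O(-4) + Q(-5))² + ((-2 + 1) + t(-4)))² = ((4*√(-4) - 8*(-5)²)² + ((-2 + 1) - 4))² = ((4*(2*I) - 8*25)² + (-1 - 4))² = ((8*I - 200)² - 5)² = ((-200 + 8*I)² - 5)² = (-5 + (-200 + 8*I)²)²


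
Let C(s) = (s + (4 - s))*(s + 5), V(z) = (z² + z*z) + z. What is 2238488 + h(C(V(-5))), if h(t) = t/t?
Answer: 2238489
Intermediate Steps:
V(z) = z + 2*z² (V(z) = (z² + z²) + z = 2*z² + z = z + 2*z²)
C(s) = 20 + 4*s (C(s) = 4*(5 + s) = 20 + 4*s)
h(t) = 1
2238488 + h(C(V(-5))) = 2238488 + 1 = 2238489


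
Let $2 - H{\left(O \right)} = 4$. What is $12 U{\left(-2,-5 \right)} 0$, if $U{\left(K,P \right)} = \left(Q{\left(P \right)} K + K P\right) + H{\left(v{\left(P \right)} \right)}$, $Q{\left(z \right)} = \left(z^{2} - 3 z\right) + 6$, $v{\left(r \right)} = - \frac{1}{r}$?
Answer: $0$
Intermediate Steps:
$H{\left(O \right)} = -2$ ($H{\left(O \right)} = 2 - 4 = -2$)
$Q{\left(z \right)} = 6 + z^{2} - 3 z$
$U{\left(K,P \right)} = -2 + K P + K \left(6 + P^{2} - 3 P\right)$ ($U{\left(K,P \right)} = \left(\left(6 + P^{2} - 3 P\right) K + K P\right) - 2 = \left(K \left(6 + P^{2} - 3 P\right) + K P\right) - 2 = \left(K P + K \left(6 + P^{2} - 3 P\right)\right) - 2 = -2 + K P + K \left(6 + P^{2} - 3 P\right)$)
$12 U{\left(-2,-5 \right)} 0 = 12 \left(-2 - -10 - 2 \left(6 + \left(-5\right)^{2} - -15\right)\right) 0 = 12 \left(-2 + 10 - 2 \left(6 + 25 + 15\right)\right) 0 = 12 \left(-2 + 10 - 92\right) 0 = 12 \left(-84\right) 0 = \left(-1008\right) 0 = 0$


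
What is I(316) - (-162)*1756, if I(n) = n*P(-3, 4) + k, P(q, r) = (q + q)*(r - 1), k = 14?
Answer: 278798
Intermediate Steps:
P(q, r) = 2*q*(-1 + r) (P(q, r) = (2*q)*(-1 + r) = 2*q*(-1 + r))
I(n) = 14 - 18*n (I(n) = n*(2*(-3)*(-1 + 4)) + 14 = n*(2*(-3)*3) + 14 = n*(-18) + 14 = -18*n + 14 = 14 - 18*n)
I(316) - (-162)*1756 = (14 - 18*316) - (-162)*1756 = (14 - 5688) - 1*(-284472) = -5674 + 284472 = 278798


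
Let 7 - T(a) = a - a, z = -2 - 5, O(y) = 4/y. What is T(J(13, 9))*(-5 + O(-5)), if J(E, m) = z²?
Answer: -203/5 ≈ -40.600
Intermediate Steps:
z = -7
J(E, m) = 49 (J(E, m) = (-7)² = 49)
T(a) = 7 (T(a) = 7 - (a - a) = 7 - 1*0 = 7 + 0 = 7)
T(J(13, 9))*(-5 + O(-5)) = 7*(-5 + 4/(-5)) = 7*(-5 + 4*(-⅕)) = 7*(-5 - ⅘) = 7*(-29/5) = -203/5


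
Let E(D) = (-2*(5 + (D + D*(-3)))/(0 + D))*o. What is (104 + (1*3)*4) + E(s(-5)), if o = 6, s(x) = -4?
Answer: 155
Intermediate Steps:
E(D) = -12*(5 - 2*D)/D (E(D) = -2*(5 + (D + D*(-3)))/(0 + D)*6 = -2*(5 + (D - 3*D))/D*6 = -2*(5 - 2*D)/D*6 = -12*(5 - 2*D)/D)
(104 + (1*3)*4) + E(s(-5)) = (104 + (1*3)*4) + (24 - 60/(-4)) = (104 + 3*4) + (24 - 60*(-¼)) = (104 + 12) + (24 + 15) = 116 + 39 = 155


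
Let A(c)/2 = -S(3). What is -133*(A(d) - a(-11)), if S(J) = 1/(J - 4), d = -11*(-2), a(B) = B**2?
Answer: 15827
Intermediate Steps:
d = 22
S(J) = 1/(-4 + J)
A(c) = 2 (A(c) = 2*(-1/(-4 + 3)) = 2*(-1/(-1)) = 2*(-1*(-1)) = 2*1 = 2)
-133*(A(d) - a(-11)) = -133*(2 - 1*(-11)**2) = -133*(2 - 1*121) = -133*(2 - 121) = -133*(-119) = 15827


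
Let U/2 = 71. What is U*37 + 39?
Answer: 5293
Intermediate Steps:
U = 142 (U = 2*71 = 142)
U*37 + 39 = 142*37 + 39 = 5254 + 39 = 5293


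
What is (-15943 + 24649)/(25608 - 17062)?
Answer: 4353/4273 ≈ 1.0187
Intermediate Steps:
(-15943 + 24649)/(25608 - 17062) = 8706/8546 = 8706*(1/8546) = 4353/4273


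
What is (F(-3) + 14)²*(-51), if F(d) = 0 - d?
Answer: -14739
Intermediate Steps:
F(d) = -d
(F(-3) + 14)²*(-51) = (-1*(-3) + 14)²*(-51) = (3 + 14)²*(-51) = 17²*(-51) = 289*(-51) = -14739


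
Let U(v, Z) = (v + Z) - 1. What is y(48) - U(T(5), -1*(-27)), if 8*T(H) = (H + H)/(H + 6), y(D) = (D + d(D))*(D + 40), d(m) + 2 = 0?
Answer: 176963/44 ≈ 4021.9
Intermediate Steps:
d(m) = -2 (d(m) = -2 + 0 = -2)
y(D) = (-2 + D)*(40 + D) (y(D) = (D - 2)*(D + 40) = (-2 + D)*(40 + D))
T(H) = H/(4*(6 + H)) (T(H) = ((H + H)/(H + 6))/8 = ((2*H)/(6 + H))/8 = (2*H/(6 + H))/8 = H/(4*(6 + H)))
U(v, Z) = -1 + Z + v (U(v, Z) = (Z + v) - 1 = -1 + Z + v)
y(48) - U(T(5), -1*(-27)) = (-80 + 48**2 + 38*48) - (-1 - 1*(-27) + (1/4)*5/(6 + 5)) = (-80 + 2304 + 1824) - (-1 + 27 + (1/4)*5/11) = 4048 - (-1 + 27 + (1/4)*5*(1/11)) = 4048 - (-1 + 27 + 5/44) = 4048 - 1*1149/44 = 4048 - 1149/44 = 176963/44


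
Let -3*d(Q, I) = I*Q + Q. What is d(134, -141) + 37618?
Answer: 131614/3 ≈ 43871.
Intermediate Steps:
d(Q, I) = -Q/3 - I*Q/3 (d(Q, I) = -(I*Q + Q)/3 = -(Q + I*Q)/3 = -Q/3 - I*Q/3)
d(134, -141) + 37618 = -⅓*134*(1 - 141) + 37618 = -⅓*134*(-140) + 37618 = 18760/3 + 37618 = 131614/3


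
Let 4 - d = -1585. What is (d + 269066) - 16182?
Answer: 254473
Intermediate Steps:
d = 1589 (d = 4 - 1*(-1585) = 4 + 1585 = 1589)
(d + 269066) - 16182 = (1589 + 269066) - 16182 = 270655 - 16182 = 254473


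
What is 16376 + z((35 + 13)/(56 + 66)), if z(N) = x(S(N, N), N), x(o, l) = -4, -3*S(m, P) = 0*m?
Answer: 16372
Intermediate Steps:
S(m, P) = 0 (S(m, P) = -0*m = -1/3*0 = 0)
z(N) = -4
16376 + z((35 + 13)/(56 + 66)) = 16376 - 4 = 16372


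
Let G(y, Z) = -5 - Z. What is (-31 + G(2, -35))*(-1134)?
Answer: 1134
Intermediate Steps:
(-31 + G(2, -35))*(-1134) = (-31 + (-5 - 1*(-35)))*(-1134) = (-31 + (-5 + 35))*(-1134) = (-31 + 30)*(-1134) = -1*(-1134) = 1134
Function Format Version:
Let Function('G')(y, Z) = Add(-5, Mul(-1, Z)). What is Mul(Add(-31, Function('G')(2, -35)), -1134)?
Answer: 1134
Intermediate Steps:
Mul(Add(-31, Function('G')(2, -35)), -1134) = Mul(Add(-31, Add(-5, Mul(-1, -35))), -1134) = Mul(Add(-31, Add(-5, 35)), -1134) = Mul(Add(-31, 30), -1134) = Mul(-1, -1134) = 1134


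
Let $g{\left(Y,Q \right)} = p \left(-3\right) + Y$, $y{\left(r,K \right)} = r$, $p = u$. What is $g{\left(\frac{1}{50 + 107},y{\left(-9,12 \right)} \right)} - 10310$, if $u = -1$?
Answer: $- \frac{1618198}{157} \approx -10307.0$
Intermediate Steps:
$p = -1$
$g{\left(Y,Q \right)} = 3 + Y$ ($g{\left(Y,Q \right)} = \left(-1\right) \left(-3\right) + Y = 3 + Y$)
$g{\left(\frac{1}{50 + 107},y{\left(-9,12 \right)} \right)} - 10310 = \left(3 + \frac{1}{50 + 107}\right) - 10310 = \left(3 + \frac{1}{157}\right) - 10310 = \frac{472}{157} - 10310 = - \frac{1618198}{157}$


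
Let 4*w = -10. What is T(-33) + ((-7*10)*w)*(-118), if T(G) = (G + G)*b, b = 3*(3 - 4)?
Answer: -20452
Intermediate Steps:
w = -5/2 (w = (¼)*(-10) = -5/2 ≈ -2.5000)
b = -3 (b = 3*(-1) = -3)
T(G) = -6*G (T(G) = (G + G)*(-3) = (2*G)*(-3) = -6*G)
T(-33) + ((-7*10)*w)*(-118) = -6*(-33) + (-7*10*(-5/2))*(-118) = 198 - 70*(-5/2)*(-118) = 198 + 175*(-118) = 198 - 20650 = -20452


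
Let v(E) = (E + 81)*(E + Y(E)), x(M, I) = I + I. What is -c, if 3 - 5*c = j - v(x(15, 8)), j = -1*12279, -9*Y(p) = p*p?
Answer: -99674/45 ≈ -2215.0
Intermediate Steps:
x(M, I) = 2*I
Y(p) = -p²/9 (Y(p) = -p*p/9 = -p²/9)
j = -12279
v(E) = (81 + E)*(E - E²/9) (v(E) = (E + 81)*(E - E²/9) = (81 + E)*(E - E²/9))
c = 99674/45 (c = ⅗ - (-12279 - 2*8*(729 - (2*8)² - 144*8)/9)/5 = ⅗ - (-12279 - 16*(729 - 1*16² - 72*16)/9)/5 = ⅗ - (-12279 - 16*(729 - 1*256 - 1152)/9)/5 = ⅗ - (-12279 - 16*(729 - 256 - 1152)/9)/5 = ⅗ - (-12279 - 16*(-679)/9)/5 = ⅗ - (-12279 - 1*(-10864/9))/5 = ⅗ - (-12279 + 10864/9)/5 = ⅗ - ⅕*(-99647/9) = ⅗ + 99647/45 = 99674/45 ≈ 2215.0)
-c = -1*99674/45 = -99674/45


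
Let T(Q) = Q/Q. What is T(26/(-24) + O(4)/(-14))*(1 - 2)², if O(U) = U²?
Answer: 1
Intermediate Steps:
T(Q) = 1
T(26/(-24) + O(4)/(-14))*(1 - 2)² = 1*(1 - 2)² = 1*(-1)² = 1*1 = 1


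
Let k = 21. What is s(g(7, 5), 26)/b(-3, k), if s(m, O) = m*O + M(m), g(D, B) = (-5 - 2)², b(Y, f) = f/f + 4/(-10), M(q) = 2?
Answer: 6380/3 ≈ 2126.7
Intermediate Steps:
b(Y, f) = ⅗ (b(Y, f) = 1 + 4*(-⅒) = 1 - ⅖ = ⅗)
g(D, B) = 49 (g(D, B) = (-7)² = 49)
s(m, O) = 2 + O*m (s(m, O) = m*O + 2 = O*m + 2 = 2 + O*m)
s(g(7, 5), 26)/b(-3, k) = (2 + 26*49)/(⅗) = (2 + 1274)*(5/3) = 1276*(5/3) = 6380/3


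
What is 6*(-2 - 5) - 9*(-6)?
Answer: 12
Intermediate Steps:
6*(-2 - 5) - 9*(-6) = 6*(-7) + 54 = -42 + 54 = 12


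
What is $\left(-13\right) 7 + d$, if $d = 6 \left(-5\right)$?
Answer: $-121$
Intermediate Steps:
$d = -30$
$\left(-13\right) 7 + d = \left(-13\right) 7 - 30 = -91 - 30 = -121$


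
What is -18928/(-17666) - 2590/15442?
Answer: 8804687/9742799 ≈ 0.90371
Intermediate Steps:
-18928/(-17666) - 2590/15442 = -18928*(-1/17666) - 2590*1/15442 = 9464/8833 - 185/1103 = 8804687/9742799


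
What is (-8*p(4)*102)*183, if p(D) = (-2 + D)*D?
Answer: -1194624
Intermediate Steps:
p(D) = D*(-2 + D)
(-8*p(4)*102)*183 = (-32*(-2 + 4)*102)*183 = (-32*2*102)*183 = (-8*8*102)*183 = -64*102*183 = -6528*183 = -1194624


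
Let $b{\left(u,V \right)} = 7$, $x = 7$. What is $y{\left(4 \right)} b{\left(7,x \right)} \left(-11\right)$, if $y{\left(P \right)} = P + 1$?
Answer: $-385$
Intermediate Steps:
$y{\left(P \right)} = 1 + P$
$y{\left(4 \right)} b{\left(7,x \right)} \left(-11\right) = \left(1 + 4\right) 7 \left(-11\right) = 5 \cdot 7 \left(-11\right) = 35 \left(-11\right) = -385$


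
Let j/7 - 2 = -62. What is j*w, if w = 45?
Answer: -18900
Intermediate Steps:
j = -420 (j = 14 + 7*(-62) = 14 - 434 = -420)
j*w = -420*45 = -18900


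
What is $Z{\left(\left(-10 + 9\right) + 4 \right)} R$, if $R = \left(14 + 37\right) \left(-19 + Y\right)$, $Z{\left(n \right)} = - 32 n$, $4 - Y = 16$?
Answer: $151776$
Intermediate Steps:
$Y = -12$ ($Y = 4 - 16 = -12$)
$R = -1581$ ($R = \left(14 + 37\right) \left(-19 - 12\right) = 51 \left(-31\right) = -1581$)
$Z{\left(\left(-10 + 9\right) + 4 \right)} R = - 32 \left(\left(-10 + 9\right) + 4\right) \left(-1581\right) = - 32 \left(-1 + 4\right) \left(-1581\right) = \left(-32\right) 3 \left(-1581\right) = \left(-96\right) \left(-1581\right) = 151776$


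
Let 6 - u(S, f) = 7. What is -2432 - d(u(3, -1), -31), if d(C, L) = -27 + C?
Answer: -2404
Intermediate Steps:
u(S, f) = -1 (u(S, f) = 6 - 1*7 = 6 - 7 = -1)
-2432 - d(u(3, -1), -31) = -2432 - (-27 - 1) = -2432 - 1*(-28) = -2432 + 28 = -2404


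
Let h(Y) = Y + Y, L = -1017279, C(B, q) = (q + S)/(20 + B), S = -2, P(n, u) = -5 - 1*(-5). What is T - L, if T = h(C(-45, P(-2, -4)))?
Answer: 25431979/25 ≈ 1.0173e+6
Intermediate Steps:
P(n, u) = 0 (P(n, u) = -5 + 5 = 0)
C(B, q) = (-2 + q)/(20 + B) (C(B, q) = (q - 2)/(20 + B) = (-2 + q)/(20 + B))
h(Y) = 2*Y
T = 4/25 (T = 2*((-2 + 0)/(20 - 45)) = 2*(-2/(-25)) = 2*(-1/25*(-2)) = 2*(2/25) = 4/25 ≈ 0.16000)
T - L = 4/25 - 1*(-1017279) = 4/25 + 1017279 = 25431979/25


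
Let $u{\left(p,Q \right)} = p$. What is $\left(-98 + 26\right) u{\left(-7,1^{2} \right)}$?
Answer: $504$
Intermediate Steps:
$\left(-98 + 26\right) u{\left(-7,1^{2} \right)} = \left(-98 + 26\right) \left(-7\right) = \left(-72\right) \left(-7\right) = 504$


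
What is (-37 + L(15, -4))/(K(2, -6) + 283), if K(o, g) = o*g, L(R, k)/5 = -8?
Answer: -77/271 ≈ -0.28413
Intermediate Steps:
L(R, k) = -40 (L(R, k) = 5*(-8) = -40)
K(o, g) = g*o
(-37 + L(15, -4))/(K(2, -6) + 283) = (-37 - 40)/(-6*2 + 283) = -77/(-12 + 283) = -77/271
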